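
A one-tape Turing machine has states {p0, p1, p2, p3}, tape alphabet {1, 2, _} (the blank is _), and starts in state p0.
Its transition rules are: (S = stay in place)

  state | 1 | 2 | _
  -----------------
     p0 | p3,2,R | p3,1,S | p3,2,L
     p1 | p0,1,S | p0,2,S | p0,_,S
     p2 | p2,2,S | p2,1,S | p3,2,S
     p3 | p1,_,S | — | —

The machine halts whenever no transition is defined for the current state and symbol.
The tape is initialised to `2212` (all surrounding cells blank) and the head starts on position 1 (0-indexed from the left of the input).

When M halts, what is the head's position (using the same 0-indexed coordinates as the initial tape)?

p0 | 2[2]12   read 2 → write 1, move S, go to p3
p3 | 2[1]12   read 1 → write _, move S, go to p1
p1 | 2[_]12   read _ → write _, move S, go to p0
p0 | 2[_]12   read _ → write 2, move L, go to p3
p3 | [2]212
At halt the head is at cell 0.

0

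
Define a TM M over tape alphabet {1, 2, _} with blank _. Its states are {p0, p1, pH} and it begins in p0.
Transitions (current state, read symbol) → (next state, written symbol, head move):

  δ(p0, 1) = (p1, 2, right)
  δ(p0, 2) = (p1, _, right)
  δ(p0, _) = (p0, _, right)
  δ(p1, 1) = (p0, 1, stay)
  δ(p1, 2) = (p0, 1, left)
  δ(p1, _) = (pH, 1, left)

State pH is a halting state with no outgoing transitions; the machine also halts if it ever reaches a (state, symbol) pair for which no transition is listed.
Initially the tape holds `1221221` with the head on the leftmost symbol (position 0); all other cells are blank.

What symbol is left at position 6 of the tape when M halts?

2

p0 | [1]221221_   read 1 → write 2, move right, go to p1
p1 | 2[2]21221_   read 2 → write 1, move left, go to p0
p0 | [2]121221_   read 2 → write _, move right, go to p1
p1 | _[1]21221_   read 1 → write 1, move stay, go to p0
p0 | _[1]21221_   read 1 → write 2, move right, go to p1
p1 | _2[2]1221_   read 2 → write 1, move left, go to p0
p0 | _[2]11221_   read 2 → write _, move right, go to p1
p1 | __[1]1221_   read 1 → write 1, move stay, go to p0
p0 | __[1]1221_   read 1 → write 2, move right, go to p1
p1 | __2[1]221_   read 1 → write 1, move stay, go to p0
p0 | __2[1]221_   read 1 → write 2, move right, go to p1
p1 | __22[2]21_   read 2 → write 1, move left, go to p0
p0 | __2[2]121_   read 2 → write _, move right, go to p1
p1 | __2_[1]21_   read 1 → write 1, move stay, go to p0
p0 | __2_[1]21_   read 1 → write 2, move right, go to p1
p1 | __2_2[2]1_   read 2 → write 1, move left, go to p0
p0 | __2_[2]11_   read 2 → write _, move right, go to p1
p1 | __2__[1]1_   read 1 → write 1, move stay, go to p0
p0 | __2__[1]1_   read 1 → write 2, move right, go to p1
p1 | __2__2[1]_   read 1 → write 1, move stay, go to p0
p0 | __2__2[1]_   read 1 → write 2, move right, go to p1
p1 | __2__22[_]   read _ → write 1, move left, go to pH
pH | __2__2[2]1
Cell 6 holds 2 when M halts.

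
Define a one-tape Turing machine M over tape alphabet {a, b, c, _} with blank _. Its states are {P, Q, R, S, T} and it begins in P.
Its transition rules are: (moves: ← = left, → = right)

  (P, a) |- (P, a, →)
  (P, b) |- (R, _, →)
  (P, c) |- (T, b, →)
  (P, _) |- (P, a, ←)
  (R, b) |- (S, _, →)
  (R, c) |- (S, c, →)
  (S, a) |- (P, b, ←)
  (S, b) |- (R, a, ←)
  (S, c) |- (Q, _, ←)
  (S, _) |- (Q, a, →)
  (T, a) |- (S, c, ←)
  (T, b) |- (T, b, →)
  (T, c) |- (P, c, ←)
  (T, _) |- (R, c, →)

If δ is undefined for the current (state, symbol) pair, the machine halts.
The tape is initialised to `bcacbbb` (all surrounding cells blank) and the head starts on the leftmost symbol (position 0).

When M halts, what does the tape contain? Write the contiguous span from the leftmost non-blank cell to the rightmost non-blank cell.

state=P head=0 tape=[b]cacbbb__   (P,b)→(R,_,→)
state=R head=1 tape=_[c]acbbb__   (R,c)→(S,c,→)
state=S head=2 tape=_c[a]cbbb__   (S,a)→(P,b,←)
state=P head=1 tape=_[c]bcbbb__   (P,c)→(T,b,→)
state=T head=2 tape=_b[b]cbbb__   (T,b)→(T,b,→)
state=T head=3 tape=_bb[c]bbb__   (T,c)→(P,c,←)
state=P head=2 tape=_b[b]cbbb__   (P,b)→(R,_,→)
state=R head=3 tape=_b_[c]bbb__   (R,c)→(S,c,→)
state=S head=4 tape=_b_c[b]bb__   (S,b)→(R,a,←)
state=R head=3 tape=_b_[c]abb__   (R,c)→(S,c,→)
state=S head=4 tape=_b_c[a]bb__   (S,a)→(P,b,←)
state=P head=3 tape=_b_[c]bbb__   (P,c)→(T,b,→)
state=T head=4 tape=_b_b[b]bb__   (T,b)→(T,b,→)
state=T head=5 tape=_b_bb[b]b__   (T,b)→(T,b,→)
state=T head=6 tape=_b_bbb[b]__   (T,b)→(T,b,→)
state=T head=7 tape=_b_bbbb[_]_   (T,_)→(R,c,→)
state=R head=8 tape=_b_bbbbc[_]
The non-blank tape span at halt is b_bbbbc.

b_bbbbc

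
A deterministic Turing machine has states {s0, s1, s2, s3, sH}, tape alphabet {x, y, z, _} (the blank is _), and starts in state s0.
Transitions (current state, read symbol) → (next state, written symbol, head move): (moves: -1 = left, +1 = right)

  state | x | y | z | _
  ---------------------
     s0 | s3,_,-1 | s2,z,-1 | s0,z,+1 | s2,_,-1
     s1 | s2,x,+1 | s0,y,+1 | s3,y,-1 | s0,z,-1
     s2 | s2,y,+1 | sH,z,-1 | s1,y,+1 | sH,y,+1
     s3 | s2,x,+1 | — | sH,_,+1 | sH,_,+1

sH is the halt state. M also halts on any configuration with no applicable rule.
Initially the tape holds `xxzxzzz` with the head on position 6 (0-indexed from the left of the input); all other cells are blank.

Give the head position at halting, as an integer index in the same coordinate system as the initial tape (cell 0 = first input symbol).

state=s0 head=6 tape=xxzxzz[z]_   (s0,z)→(s0,z,+1)
state=s0 head=7 tape=xxzxzzz[_]   (s0,_)→(s2,_,-1)
state=s2 head=6 tape=xxzxzz[z]_   (s2,z)→(s1,y,+1)
state=s1 head=7 tape=xxzxzzy[_]   (s1,_)→(s0,z,-1)
state=s0 head=6 tape=xxzxzz[y]z   (s0,y)→(s2,z,-1)
state=s2 head=5 tape=xxzxz[z]zz   (s2,z)→(s1,y,+1)
state=s1 head=6 tape=xxzxzy[z]z   (s1,z)→(s3,y,-1)
state=s3 head=5 tape=xxzxz[y]yz
At halt the head is at cell 5.

5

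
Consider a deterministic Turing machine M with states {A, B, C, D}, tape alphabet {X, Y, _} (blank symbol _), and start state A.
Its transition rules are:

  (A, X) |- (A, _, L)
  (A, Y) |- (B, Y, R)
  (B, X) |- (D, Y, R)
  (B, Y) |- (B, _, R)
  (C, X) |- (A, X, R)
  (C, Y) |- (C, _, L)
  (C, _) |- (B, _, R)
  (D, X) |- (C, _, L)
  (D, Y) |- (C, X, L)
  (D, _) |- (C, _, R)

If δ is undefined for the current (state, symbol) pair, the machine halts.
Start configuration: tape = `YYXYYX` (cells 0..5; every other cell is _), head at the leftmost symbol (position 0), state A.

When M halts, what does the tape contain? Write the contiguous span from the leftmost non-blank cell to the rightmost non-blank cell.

Y__XYX

state=A head=0 tape=[Y]YXYYX   (A,Y)→(B,Y,R)
state=B head=1 tape=Y[Y]XYYX   (B,Y)→(B,_,R)
state=B head=2 tape=Y_[X]YYX   (B,X)→(D,Y,R)
state=D head=3 tape=Y_Y[Y]YX   (D,Y)→(C,X,L)
state=C head=2 tape=Y_[Y]XYX   (C,Y)→(C,_,L)
state=C head=1 tape=Y[_]_XYX   (C,_)→(B,_,R)
state=B head=2 tape=Y_[_]XYX
The non-blank tape span at halt is Y__XYX.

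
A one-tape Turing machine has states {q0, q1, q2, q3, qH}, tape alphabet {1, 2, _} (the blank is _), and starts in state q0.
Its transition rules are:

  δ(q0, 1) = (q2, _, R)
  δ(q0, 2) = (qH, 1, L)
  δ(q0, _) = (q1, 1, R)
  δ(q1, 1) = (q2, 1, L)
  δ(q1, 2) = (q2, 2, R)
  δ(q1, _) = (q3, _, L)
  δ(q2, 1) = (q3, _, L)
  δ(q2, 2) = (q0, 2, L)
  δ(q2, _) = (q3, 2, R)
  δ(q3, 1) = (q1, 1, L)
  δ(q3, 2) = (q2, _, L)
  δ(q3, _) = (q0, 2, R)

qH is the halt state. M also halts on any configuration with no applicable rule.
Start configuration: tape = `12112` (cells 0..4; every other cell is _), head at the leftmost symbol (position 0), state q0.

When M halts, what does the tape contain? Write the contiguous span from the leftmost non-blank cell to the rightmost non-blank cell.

112___12

state=q0 head=0 tape=___[1]2112   (q0,1)→(q2,_,R)
state=q2 head=1 tape=____[2]112   (q2,2)→(q0,2,L)
state=q0 head=0 tape=___[_]2112   (q0,_)→(q1,1,R)
state=q1 head=1 tape=___1[2]112   (q1,2)→(q2,2,R)
state=q2 head=2 tape=___12[1]12   (q2,1)→(q3,_,L)
state=q3 head=1 tape=___1[2]_12   (q3,2)→(q2,_,L)
state=q2 head=0 tape=___[1]__12   (q2,1)→(q3,_,L)
state=q3 head=-1 tape=__[_]___12   (q3,_)→(q0,2,R)
state=q0 head=0 tape=__2[_]__12   (q0,_)→(q1,1,R)
state=q1 head=1 tape=__21[_]_12   (q1,_)→(q3,_,L)
state=q3 head=0 tape=__2[1]__12   (q3,1)→(q1,1,L)
state=q1 head=-1 tape=__[2]1__12   (q1,2)→(q2,2,R)
state=q2 head=0 tape=__2[1]__12   (q2,1)→(q3,_,L)
state=q3 head=-1 tape=__[2]___12   (q3,2)→(q2,_,L)
state=q2 head=-2 tape=_[_]____12   (q2,_)→(q3,2,R)
state=q3 head=-1 tape=_2[_]___12   (q3,_)→(q0,2,R)
state=q0 head=0 tape=_22[_]__12   (q0,_)→(q1,1,R)
state=q1 head=1 tape=_221[_]_12   (q1,_)→(q3,_,L)
state=q3 head=0 tape=_22[1]__12   (q3,1)→(q1,1,L)
state=q1 head=-1 tape=_2[2]1__12   (q1,2)→(q2,2,R)
state=q2 head=0 tape=_22[1]__12   (q2,1)→(q3,_,L)
state=q3 head=-1 tape=_2[2]___12   (q3,2)→(q2,_,L)
state=q2 head=-2 tape=_[2]____12   (q2,2)→(q0,2,L)
state=q0 head=-3 tape=[_]2____12   (q0,_)→(q1,1,R)
state=q1 head=-2 tape=1[2]____12   (q1,2)→(q2,2,R)
state=q2 head=-1 tape=12[_]___12   (q2,_)→(q3,2,R)
state=q3 head=0 tape=122[_]__12   (q3,_)→(q0,2,R)
state=q0 head=1 tape=1222[_]_12   (q0,_)→(q1,1,R)
state=q1 head=2 tape=12221[_]12   (q1,_)→(q3,_,L)
state=q3 head=1 tape=1222[1]_12   (q3,1)→(q1,1,L)
state=q1 head=0 tape=122[2]1_12   (q1,2)→(q2,2,R)
state=q2 head=1 tape=1222[1]_12   (q2,1)→(q3,_,L)
state=q3 head=0 tape=122[2]__12   (q3,2)→(q2,_,L)
state=q2 head=-1 tape=12[2]___12   (q2,2)→(q0,2,L)
state=q0 head=-2 tape=1[2]2___12   (q0,2)→(qH,1,L)
state=qH head=-3 tape=[1]12___12
The non-blank tape span at halt is 112___12.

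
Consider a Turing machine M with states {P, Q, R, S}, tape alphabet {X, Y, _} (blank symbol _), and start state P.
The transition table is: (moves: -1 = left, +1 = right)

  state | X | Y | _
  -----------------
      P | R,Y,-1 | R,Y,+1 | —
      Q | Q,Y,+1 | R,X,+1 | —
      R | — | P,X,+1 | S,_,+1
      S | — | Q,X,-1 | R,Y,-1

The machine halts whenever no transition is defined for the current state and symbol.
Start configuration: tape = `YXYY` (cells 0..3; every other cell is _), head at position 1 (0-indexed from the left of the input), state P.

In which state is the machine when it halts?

P | Y[X]YY__   read X → write Y, move -1, go to R
R | [Y]YYY__   read Y → write X, move +1, go to P
P | X[Y]YY__   read Y → write Y, move +1, go to R
R | XY[Y]Y__   read Y → write X, move +1, go to P
P | XYX[Y]__   read Y → write Y, move +1, go to R
R | XYXY[_]_   read _ → write _, move +1, go to S
S | XYXY_[_]   read _ → write Y, move -1, go to R
R | XYXY[_]Y   read _ → write _, move +1, go to S
S | XYXY_[Y]   read Y → write X, move -1, go to Q
Q | XYXY[_]X
No transition is defined for (Q, _); M halts in state Q.

Q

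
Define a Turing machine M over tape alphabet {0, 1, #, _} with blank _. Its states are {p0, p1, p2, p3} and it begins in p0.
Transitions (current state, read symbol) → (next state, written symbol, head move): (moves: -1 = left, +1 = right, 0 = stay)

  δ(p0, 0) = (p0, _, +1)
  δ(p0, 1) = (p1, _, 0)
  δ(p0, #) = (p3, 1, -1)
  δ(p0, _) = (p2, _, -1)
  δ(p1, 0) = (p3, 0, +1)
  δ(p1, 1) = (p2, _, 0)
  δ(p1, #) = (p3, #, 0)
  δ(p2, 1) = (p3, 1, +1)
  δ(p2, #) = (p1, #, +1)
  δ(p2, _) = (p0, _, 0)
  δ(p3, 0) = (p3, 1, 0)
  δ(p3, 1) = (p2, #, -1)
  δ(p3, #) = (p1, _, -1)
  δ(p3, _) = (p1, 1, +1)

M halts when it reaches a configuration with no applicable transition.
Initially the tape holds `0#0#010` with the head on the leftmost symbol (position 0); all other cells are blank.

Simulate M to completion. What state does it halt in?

p2

state=p0 head=0 tape=[0]#0#010   (p0,0)→(p0,_,+1)
state=p0 head=1 tape=_[#]0#010   (p0,#)→(p3,1,-1)
state=p3 head=0 tape=[_]10#010   (p3,_)→(p1,1,+1)
state=p1 head=1 tape=1[1]0#010   (p1,1)→(p2,_,0)
state=p2 head=1 tape=1[_]0#010   (p2,_)→(p0,_,0)
state=p0 head=1 tape=1[_]0#010   (p0,_)→(p2,_,-1)
state=p2 head=0 tape=[1]_0#010   (p2,1)→(p3,1,+1)
state=p3 head=1 tape=1[_]0#010   (p3,_)→(p1,1,+1)
state=p1 head=2 tape=11[0]#010   (p1,0)→(p3,0,+1)
state=p3 head=3 tape=110[#]010   (p3,#)→(p1,_,-1)
state=p1 head=2 tape=11[0]_010   (p1,0)→(p3,0,+1)
state=p3 head=3 tape=110[_]010   (p3,_)→(p1,1,+1)
state=p1 head=4 tape=1101[0]10   (p1,0)→(p3,0,+1)
state=p3 head=5 tape=11010[1]0   (p3,1)→(p2,#,-1)
state=p2 head=4 tape=1101[0]#0
No transition is defined for (p2, 0); M halts in state p2.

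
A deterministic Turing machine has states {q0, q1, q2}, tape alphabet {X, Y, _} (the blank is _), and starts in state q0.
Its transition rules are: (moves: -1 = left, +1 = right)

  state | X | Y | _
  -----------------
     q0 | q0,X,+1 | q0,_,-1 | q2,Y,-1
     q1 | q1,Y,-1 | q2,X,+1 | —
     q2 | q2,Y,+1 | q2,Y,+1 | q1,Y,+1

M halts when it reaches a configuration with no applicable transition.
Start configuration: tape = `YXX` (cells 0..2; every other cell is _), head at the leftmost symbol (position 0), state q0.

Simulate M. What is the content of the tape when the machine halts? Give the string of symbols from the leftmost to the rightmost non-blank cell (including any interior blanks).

YXXYYY

state=q0 head=0 tape=__[Y]XX__   (q0,Y)→(q0,_,-1)
state=q0 head=-1 tape=_[_]_XX__   (q0,_)→(q2,Y,-1)
state=q2 head=-2 tape=[_]Y_XX__   (q2,_)→(q1,Y,+1)
state=q1 head=-1 tape=Y[Y]_XX__   (q1,Y)→(q2,X,+1)
state=q2 head=0 tape=YX[_]XX__   (q2,_)→(q1,Y,+1)
state=q1 head=1 tape=YXY[X]X__   (q1,X)→(q1,Y,-1)
state=q1 head=0 tape=YX[Y]YX__   (q1,Y)→(q2,X,+1)
state=q2 head=1 tape=YXX[Y]X__   (q2,Y)→(q2,Y,+1)
state=q2 head=2 tape=YXXY[X]__   (q2,X)→(q2,Y,+1)
state=q2 head=3 tape=YXXYY[_]_   (q2,_)→(q1,Y,+1)
state=q1 head=4 tape=YXXYYY[_]
The non-blank tape span at halt is YXXYYY.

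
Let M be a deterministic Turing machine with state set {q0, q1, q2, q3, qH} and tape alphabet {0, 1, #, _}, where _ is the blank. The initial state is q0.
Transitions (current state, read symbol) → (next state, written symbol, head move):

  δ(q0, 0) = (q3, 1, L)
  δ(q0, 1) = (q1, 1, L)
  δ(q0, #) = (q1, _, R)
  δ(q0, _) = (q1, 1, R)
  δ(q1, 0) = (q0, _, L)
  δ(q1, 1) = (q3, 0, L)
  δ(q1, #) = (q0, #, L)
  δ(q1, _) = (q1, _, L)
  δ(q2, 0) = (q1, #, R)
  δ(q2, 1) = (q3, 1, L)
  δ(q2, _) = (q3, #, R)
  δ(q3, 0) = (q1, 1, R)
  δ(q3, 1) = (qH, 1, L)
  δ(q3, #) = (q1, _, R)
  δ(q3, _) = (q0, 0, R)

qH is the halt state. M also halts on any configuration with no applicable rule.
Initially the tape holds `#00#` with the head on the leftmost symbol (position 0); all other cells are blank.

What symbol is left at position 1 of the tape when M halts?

_

state=q0 head=0 tape=__[#]00#   (q0,#)→(q1,_,R)
state=q1 head=1 tape=___[0]0#   (q1,0)→(q0,_,L)
state=q0 head=0 tape=__[_]_0#   (q0,_)→(q1,1,R)
state=q1 head=1 tape=__1[_]0#   (q1,_)→(q1,_,L)
state=q1 head=0 tape=__[1]_0#   (q1,1)→(q3,0,L)
state=q3 head=-1 tape=_[_]0_0#   (q3,_)→(q0,0,R)
state=q0 head=0 tape=_0[0]_0#   (q0,0)→(q3,1,L)
state=q3 head=-1 tape=_[0]1_0#   (q3,0)→(q1,1,R)
state=q1 head=0 tape=_1[1]_0#   (q1,1)→(q3,0,L)
state=q3 head=-1 tape=_[1]0_0#   (q3,1)→(qH,1,L)
state=qH head=-2 tape=[_]10_0#
Cell 1 holds _ when M halts.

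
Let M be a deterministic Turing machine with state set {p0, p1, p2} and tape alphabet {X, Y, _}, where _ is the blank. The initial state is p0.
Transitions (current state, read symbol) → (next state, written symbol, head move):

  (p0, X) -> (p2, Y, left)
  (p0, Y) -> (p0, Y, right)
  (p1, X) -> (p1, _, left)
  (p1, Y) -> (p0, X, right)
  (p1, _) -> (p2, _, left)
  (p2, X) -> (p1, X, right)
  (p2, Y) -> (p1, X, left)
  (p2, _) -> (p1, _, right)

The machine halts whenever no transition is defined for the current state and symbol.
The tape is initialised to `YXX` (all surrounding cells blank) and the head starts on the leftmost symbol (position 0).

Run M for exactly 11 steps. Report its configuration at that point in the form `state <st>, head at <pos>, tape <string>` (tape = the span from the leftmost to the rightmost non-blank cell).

state=p0 head=0 tape=__[Y]XX   (p0,Y)→(p0,Y,right)
state=p0 head=1 tape=__Y[X]X   (p0,X)→(p2,Y,left)
state=p2 head=0 tape=__[Y]YX   (p2,Y)→(p1,X,left)
state=p1 head=-1 tape=_[_]XYX   (p1,_)→(p2,_,left)
state=p2 head=-2 tape=[_]_XYX   (p2,_)→(p1,_,right)
state=p1 head=-1 tape=_[_]XYX   (p1,_)→(p2,_,left)
state=p2 head=-2 tape=[_]_XYX   (p2,_)→(p1,_,right)
state=p1 head=-1 tape=_[_]XYX   (p1,_)→(p2,_,left)
state=p2 head=-2 tape=[_]_XYX   (p2,_)→(p1,_,right)
state=p1 head=-1 tape=_[_]XYX   (p1,_)→(p2,_,left)
state=p2 head=-2 tape=[_]_XYX   (p2,_)→(p1,_,right)
state=p1 head=-1 tape=_[_]XYX
After 11 steps: state p1, head at -1, tape XYX.

state p1, head at -1, tape XYX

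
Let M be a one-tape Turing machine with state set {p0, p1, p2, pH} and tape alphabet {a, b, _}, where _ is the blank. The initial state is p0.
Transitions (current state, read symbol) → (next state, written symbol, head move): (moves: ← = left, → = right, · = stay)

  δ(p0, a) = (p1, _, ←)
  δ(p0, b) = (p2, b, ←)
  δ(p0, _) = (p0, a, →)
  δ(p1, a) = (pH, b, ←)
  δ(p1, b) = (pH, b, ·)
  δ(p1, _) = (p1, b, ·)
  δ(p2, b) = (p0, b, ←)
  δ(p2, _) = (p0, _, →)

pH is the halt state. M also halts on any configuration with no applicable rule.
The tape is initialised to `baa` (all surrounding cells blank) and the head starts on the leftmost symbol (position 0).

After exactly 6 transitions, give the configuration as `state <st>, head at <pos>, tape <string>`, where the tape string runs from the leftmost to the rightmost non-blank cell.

state p0, head at 0, tape baa

p0 | _[b]aa   read b → write b, move ←, go to p2
p2 | [_]baa   read _ → write _, move →, go to p0
p0 | _[b]aa   read b → write b, move ←, go to p2
p2 | [_]baa   read _ → write _, move →, go to p0
p0 | _[b]aa   read b → write b, move ←, go to p2
p2 | [_]baa   read _ → write _, move →, go to p0
p0 | _[b]aa
After 6 steps: state p0, head at 0, tape baa.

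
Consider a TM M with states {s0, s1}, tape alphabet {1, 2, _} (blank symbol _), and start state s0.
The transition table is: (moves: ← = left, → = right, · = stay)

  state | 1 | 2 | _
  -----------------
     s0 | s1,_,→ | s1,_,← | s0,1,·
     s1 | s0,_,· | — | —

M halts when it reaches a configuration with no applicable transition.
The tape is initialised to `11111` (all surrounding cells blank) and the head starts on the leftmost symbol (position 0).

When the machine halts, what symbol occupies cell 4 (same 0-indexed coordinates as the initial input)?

s0 | [1]1111_   read 1 → write _, move →, go to s1
s1 | _[1]111_   read 1 → write _, move ·, go to s0
s0 | _[_]111_   read _ → write 1, move ·, go to s0
s0 | _[1]111_   read 1 → write _, move →, go to s1
s1 | __[1]11_   read 1 → write _, move ·, go to s0
s0 | __[_]11_   read _ → write 1, move ·, go to s0
s0 | __[1]11_   read 1 → write _, move →, go to s1
s1 | ___[1]1_   read 1 → write _, move ·, go to s0
s0 | ___[_]1_   read _ → write 1, move ·, go to s0
s0 | ___[1]1_   read 1 → write _, move →, go to s1
s1 | ____[1]_   read 1 → write _, move ·, go to s0
s0 | ____[_]_   read _ → write 1, move ·, go to s0
s0 | ____[1]_   read 1 → write _, move →, go to s1
s1 | _____[_]
Cell 4 holds _ when M halts.

_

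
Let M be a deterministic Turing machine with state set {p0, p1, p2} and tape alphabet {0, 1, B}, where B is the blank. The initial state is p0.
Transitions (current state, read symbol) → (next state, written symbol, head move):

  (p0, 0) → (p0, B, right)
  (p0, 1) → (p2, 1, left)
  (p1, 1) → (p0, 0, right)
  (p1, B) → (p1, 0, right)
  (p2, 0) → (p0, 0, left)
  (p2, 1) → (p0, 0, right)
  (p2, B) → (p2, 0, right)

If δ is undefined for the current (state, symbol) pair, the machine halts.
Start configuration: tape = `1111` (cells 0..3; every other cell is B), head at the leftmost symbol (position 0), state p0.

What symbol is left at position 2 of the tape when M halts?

p0 | B[1]111B   read 1 → write 1, move left, go to p2
p2 | [B]1111B   read B → write 0, move right, go to p2
p2 | 0[1]111B   read 1 → write 0, move right, go to p0
p0 | 00[1]11B   read 1 → write 1, move left, go to p2
p2 | 0[0]111B   read 0 → write 0, move left, go to p0
p0 | [0]0111B   read 0 → write B, move right, go to p0
p0 | B[0]111B   read 0 → write B, move right, go to p0
p0 | BB[1]11B   read 1 → write 1, move left, go to p2
p2 | B[B]111B   read B → write 0, move right, go to p2
p2 | B0[1]11B   read 1 → write 0, move right, go to p0
p0 | B00[1]1B   read 1 → write 1, move left, go to p2
p2 | B0[0]11B   read 0 → write 0, move left, go to p0
p0 | B[0]011B   read 0 → write B, move right, go to p0
p0 | BB[0]11B   read 0 → write B, move right, go to p0
p0 | BBB[1]1B   read 1 → write 1, move left, go to p2
p2 | BB[B]11B   read B → write 0, move right, go to p2
p2 | BB0[1]1B   read 1 → write 0, move right, go to p0
p0 | BB00[1]B   read 1 → write 1, move left, go to p2
p2 | BB0[0]1B   read 0 → write 0, move left, go to p0
p0 | BB[0]01B   read 0 → write B, move right, go to p0
p0 | BBB[0]1B   read 0 → write B, move right, go to p0
p0 | BBBB[1]B   read 1 → write 1, move left, go to p2
p2 | BBB[B]1B   read B → write 0, move right, go to p2
p2 | BBB0[1]B   read 1 → write 0, move right, go to p0
p0 | BBB00[B]
Cell 2 holds 0 when M halts.

0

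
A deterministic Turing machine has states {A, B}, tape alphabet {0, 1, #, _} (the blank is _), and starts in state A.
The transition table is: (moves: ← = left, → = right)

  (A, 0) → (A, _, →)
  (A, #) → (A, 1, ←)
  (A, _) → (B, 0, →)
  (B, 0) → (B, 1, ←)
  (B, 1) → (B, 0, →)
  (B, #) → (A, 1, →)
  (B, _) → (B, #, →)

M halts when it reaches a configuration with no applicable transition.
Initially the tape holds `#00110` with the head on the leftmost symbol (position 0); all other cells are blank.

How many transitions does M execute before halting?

A | __[#]00110   read # → write 1, move ←, go to A
A | _[_]100110   read _ → write 0, move →, go to B
B | _0[1]00110   read 1 → write 0, move →, go to B
B | _00[0]0110   read 0 → write 1, move ←, go to B
B | _0[0]10110   read 0 → write 1, move ←, go to B
B | _[0]110110   read 0 → write 1, move ←, go to B
B | [_]1110110   read _ → write #, move →, go to B
B | #[1]110110   read 1 → write 0, move →, go to B
B | #0[1]10110   read 1 → write 0, move →, go to B
B | #00[1]0110   read 1 → write 0, move →, go to B
B | #000[0]110   read 0 → write 1, move ←, go to B
B | #00[0]1110   read 0 → write 1, move ←, go to B
B | #0[0]11110   read 0 → write 1, move ←, go to B
B | #[0]111110   read 0 → write 1, move ←, go to B
B | [#]1111110   read # → write 1, move →, go to A
A | 1[1]111110
M halts after 15 transitions.

15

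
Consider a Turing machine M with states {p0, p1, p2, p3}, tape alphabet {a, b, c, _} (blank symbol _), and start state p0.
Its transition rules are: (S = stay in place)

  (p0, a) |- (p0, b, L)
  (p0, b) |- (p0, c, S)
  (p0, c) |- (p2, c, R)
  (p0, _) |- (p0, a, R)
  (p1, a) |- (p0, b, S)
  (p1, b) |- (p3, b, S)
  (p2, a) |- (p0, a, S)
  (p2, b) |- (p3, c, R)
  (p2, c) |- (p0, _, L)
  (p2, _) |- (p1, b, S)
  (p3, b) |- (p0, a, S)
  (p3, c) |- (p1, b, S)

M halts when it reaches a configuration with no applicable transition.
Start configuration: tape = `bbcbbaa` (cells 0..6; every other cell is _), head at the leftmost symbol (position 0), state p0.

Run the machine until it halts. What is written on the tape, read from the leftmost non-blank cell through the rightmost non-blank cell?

cccccaa

state=p0 head=0 tape=[b]bcbbaa   (p0,b)→(p0,c,S)
state=p0 head=0 tape=[c]bcbbaa   (p0,c)→(p2,c,R)
state=p2 head=1 tape=c[b]cbbaa   (p2,b)→(p3,c,R)
state=p3 head=2 tape=cc[c]bbaa   (p3,c)→(p1,b,S)
state=p1 head=2 tape=cc[b]bbaa   (p1,b)→(p3,b,S)
state=p3 head=2 tape=cc[b]bbaa   (p3,b)→(p0,a,S)
state=p0 head=2 tape=cc[a]bbaa   (p0,a)→(p0,b,L)
state=p0 head=1 tape=c[c]bbbaa   (p0,c)→(p2,c,R)
state=p2 head=2 tape=cc[b]bbaa   (p2,b)→(p3,c,R)
state=p3 head=3 tape=ccc[b]baa   (p3,b)→(p0,a,S)
state=p0 head=3 tape=ccc[a]baa   (p0,a)→(p0,b,L)
state=p0 head=2 tape=cc[c]bbaa   (p0,c)→(p2,c,R)
state=p2 head=3 tape=ccc[b]baa   (p2,b)→(p3,c,R)
state=p3 head=4 tape=cccc[b]aa   (p3,b)→(p0,a,S)
state=p0 head=4 tape=cccc[a]aa   (p0,a)→(p0,b,L)
state=p0 head=3 tape=ccc[c]baa   (p0,c)→(p2,c,R)
state=p2 head=4 tape=cccc[b]aa   (p2,b)→(p3,c,R)
state=p3 head=5 tape=ccccc[a]a
The non-blank tape span at halt is cccccaa.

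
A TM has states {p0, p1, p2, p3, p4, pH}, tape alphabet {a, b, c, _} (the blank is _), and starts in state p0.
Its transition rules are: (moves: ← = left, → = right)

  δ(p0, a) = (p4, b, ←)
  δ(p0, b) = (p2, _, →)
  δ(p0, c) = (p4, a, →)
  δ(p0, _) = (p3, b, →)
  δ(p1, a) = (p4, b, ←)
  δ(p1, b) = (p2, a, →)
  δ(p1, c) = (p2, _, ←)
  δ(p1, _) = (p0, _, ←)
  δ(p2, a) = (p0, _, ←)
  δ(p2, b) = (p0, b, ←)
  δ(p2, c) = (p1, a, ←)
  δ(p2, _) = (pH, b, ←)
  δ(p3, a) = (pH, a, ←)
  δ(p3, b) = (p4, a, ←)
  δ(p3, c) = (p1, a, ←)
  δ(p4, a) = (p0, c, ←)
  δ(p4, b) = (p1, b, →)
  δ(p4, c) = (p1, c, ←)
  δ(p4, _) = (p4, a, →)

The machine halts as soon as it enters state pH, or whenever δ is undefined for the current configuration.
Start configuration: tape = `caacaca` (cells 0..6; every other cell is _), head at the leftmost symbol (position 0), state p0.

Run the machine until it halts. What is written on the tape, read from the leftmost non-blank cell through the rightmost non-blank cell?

p0 | __[c]aacaca   read c → write a, move →, go to p4
p4 | __a[a]acaca   read a → write c, move ←, go to p0
p0 | __[a]cacaca   read a → write b, move ←, go to p4
p4 | _[_]bcacaca   read _ → write a, move →, go to p4
p4 | _a[b]cacaca   read b → write b, move →, go to p1
p1 | _ab[c]acaca   read c → write _, move ←, go to p2
p2 | _a[b]_acaca   read b → write b, move ←, go to p0
p0 | _[a]b_acaca   read a → write b, move ←, go to p4
p4 | [_]bb_acaca   read _ → write a, move →, go to p4
p4 | a[b]b_acaca   read b → write b, move →, go to p1
p1 | ab[b]_acaca   read b → write a, move →, go to p2
p2 | aba[_]acaca   read _ → write b, move ←, go to pH
pH | ab[a]bacaca
The non-blank tape span at halt is ababacaca.

ababacaca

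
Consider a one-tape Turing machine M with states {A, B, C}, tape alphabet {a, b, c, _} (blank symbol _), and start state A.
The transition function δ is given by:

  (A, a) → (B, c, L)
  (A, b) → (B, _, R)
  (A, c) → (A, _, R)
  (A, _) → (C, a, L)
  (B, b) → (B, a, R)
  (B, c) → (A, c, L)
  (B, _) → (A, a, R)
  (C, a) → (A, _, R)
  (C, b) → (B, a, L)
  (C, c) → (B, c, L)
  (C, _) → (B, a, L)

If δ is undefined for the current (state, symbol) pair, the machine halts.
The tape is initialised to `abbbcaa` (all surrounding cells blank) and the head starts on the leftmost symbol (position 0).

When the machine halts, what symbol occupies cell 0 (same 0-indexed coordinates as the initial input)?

A | _[a]bbbcaa   read a → write c, move L, go to B
B | [_]cbbbcaa   read _ → write a, move R, go to A
A | a[c]bbbcaa   read c → write _, move R, go to A
A | a_[b]bbcaa   read b → write _, move R, go to B
B | a__[b]bcaa   read b → write a, move R, go to B
B | a__a[b]caa   read b → write a, move R, go to B
B | a__aa[c]aa   read c → write c, move L, go to A
A | a__a[a]caa   read a → write c, move L, go to B
B | a__[a]ccaa
Cell 0 holds _ when M halts.

_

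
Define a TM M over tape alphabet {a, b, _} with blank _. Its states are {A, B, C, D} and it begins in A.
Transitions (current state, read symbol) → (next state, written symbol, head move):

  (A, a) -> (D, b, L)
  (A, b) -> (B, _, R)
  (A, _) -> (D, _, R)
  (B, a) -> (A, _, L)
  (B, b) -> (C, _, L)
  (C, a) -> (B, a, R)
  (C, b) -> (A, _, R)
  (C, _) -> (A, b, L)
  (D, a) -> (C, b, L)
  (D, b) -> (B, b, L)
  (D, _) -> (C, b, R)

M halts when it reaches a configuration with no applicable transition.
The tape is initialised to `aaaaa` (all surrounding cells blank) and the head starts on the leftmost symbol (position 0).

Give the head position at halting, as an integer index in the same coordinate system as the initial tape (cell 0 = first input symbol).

5

A | _[a]aaaa___   read a → write b, move L, go to D
D | [_]baaaa___   read _ → write b, move R, go to C
C | b[b]aaaa___   read b → write _, move R, go to A
A | b_[a]aaa___   read a → write b, move L, go to D
D | b[_]baaa___   read _ → write b, move R, go to C
C | bb[b]aaa___   read b → write _, move R, go to A
A | bb_[a]aa___   read a → write b, move L, go to D
D | bb[_]baa___   read _ → write b, move R, go to C
C | bbb[b]aa___   read b → write _, move R, go to A
A | bbb_[a]a___   read a → write b, move L, go to D
D | bbb[_]ba___   read _ → write b, move R, go to C
C | bbbb[b]a___   read b → write _, move R, go to A
A | bbbb_[a]___   read a → write b, move L, go to D
D | bbbb[_]b___   read _ → write b, move R, go to C
C | bbbbb[b]___   read b → write _, move R, go to A
A | bbbbb_[_]__   read _ → write _, move R, go to D
D | bbbbb__[_]_   read _ → write b, move R, go to C
C | bbbbb__b[_]   read _ → write b, move L, go to A
A | bbbbb__[b]b   read b → write _, move R, go to B
B | bbbbb___[b]   read b → write _, move L, go to C
C | bbbbb__[_]_   read _ → write b, move L, go to A
A | bbbbb_[_]b_   read _ → write _, move R, go to D
D | bbbbb__[b]_   read b → write b, move L, go to B
B | bbbbb_[_]b_
At halt the head is at cell 5.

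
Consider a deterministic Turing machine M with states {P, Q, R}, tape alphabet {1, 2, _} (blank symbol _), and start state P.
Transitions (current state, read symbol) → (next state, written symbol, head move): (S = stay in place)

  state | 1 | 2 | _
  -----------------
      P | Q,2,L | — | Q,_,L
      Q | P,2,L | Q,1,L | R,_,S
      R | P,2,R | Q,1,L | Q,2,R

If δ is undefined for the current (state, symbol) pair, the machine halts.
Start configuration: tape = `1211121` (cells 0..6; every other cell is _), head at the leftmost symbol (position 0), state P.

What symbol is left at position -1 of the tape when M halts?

P | __[1]211121   read 1 → write 2, move L, go to Q
Q | _[_]2211121   read _ → write _, move S, go to R
R | _[_]2211121   read _ → write 2, move R, go to Q
Q | _2[2]211121   read 2 → write 1, move L, go to Q
Q | _[2]1211121   read 2 → write 1, move L, go to Q
Q | [_]11211121   read _ → write _, move S, go to R
R | [_]11211121   read _ → write 2, move R, go to Q
Q | 2[1]1211121   read 1 → write 2, move L, go to P
P | [2]21211121
Cell -1 holds 2 when M halts.

2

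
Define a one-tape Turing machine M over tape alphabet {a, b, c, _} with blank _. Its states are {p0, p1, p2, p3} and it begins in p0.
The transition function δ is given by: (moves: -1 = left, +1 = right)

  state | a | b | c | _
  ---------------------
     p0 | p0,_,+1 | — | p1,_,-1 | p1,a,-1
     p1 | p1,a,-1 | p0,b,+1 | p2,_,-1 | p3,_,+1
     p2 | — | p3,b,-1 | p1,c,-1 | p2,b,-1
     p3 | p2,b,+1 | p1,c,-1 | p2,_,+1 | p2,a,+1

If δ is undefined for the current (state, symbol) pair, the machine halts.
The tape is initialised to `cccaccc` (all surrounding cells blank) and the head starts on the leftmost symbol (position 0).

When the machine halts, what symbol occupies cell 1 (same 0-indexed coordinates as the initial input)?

p0 | _[c]ccaccc   read c → write _, move -1, go to p1
p1 | [_]_ccaccc   read _ → write _, move +1, go to p3
p3 | _[_]ccaccc   read _ → write a, move +1, go to p2
p2 | _a[c]caccc   read c → write c, move -1, go to p1
p1 | _[a]ccaccc   read a → write a, move -1, go to p1
p1 | [_]accaccc   read _ → write _, move +1, go to p3
p3 | _[a]ccaccc   read a → write b, move +1, go to p2
p2 | _b[c]caccc   read c → write c, move -1, go to p1
p1 | _[b]ccaccc   read b → write b, move +1, go to p0
p0 | _b[c]caccc   read c → write _, move -1, go to p1
p1 | _[b]_caccc   read b → write b, move +1, go to p0
p0 | _b[_]caccc   read _ → write a, move -1, go to p1
p1 | _[b]acaccc   read b → write b, move +1, go to p0
p0 | _b[a]caccc   read a → write _, move +1, go to p0
p0 | _b_[c]accc   read c → write _, move -1, go to p1
p1 | _b[_]_accc   read _ → write _, move +1, go to p3
p3 | _b_[_]accc   read _ → write a, move +1, go to p2
p2 | _b_a[a]ccc
Cell 1 holds _ when M halts.

_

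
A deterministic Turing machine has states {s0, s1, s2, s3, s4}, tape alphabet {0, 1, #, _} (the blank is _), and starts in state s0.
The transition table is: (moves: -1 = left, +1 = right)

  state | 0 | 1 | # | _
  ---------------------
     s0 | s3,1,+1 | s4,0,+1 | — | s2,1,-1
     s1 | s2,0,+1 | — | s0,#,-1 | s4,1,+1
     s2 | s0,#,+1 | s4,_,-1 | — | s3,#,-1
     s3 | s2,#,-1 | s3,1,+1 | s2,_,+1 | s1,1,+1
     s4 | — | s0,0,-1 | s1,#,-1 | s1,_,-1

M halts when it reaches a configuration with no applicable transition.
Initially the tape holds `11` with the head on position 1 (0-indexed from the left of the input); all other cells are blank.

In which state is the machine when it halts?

s0 | __1[1]_   read 1 → write 0, move +1, go to s4
s4 | __10[_]   read _ → write _, move -1, go to s1
s1 | __1[0]_   read 0 → write 0, move +1, go to s2
s2 | __10[_]   read _ → write #, move -1, go to s3
s3 | __1[0]#   read 0 → write #, move -1, go to s2
s2 | __[1]##   read 1 → write _, move -1, go to s4
s4 | _[_]_##   read _ → write _, move -1, go to s1
s1 | [_]__##   read _ → write 1, move +1, go to s4
s4 | 1[_]_##   read _ → write _, move -1, go to s1
s1 | [1]__##
No transition is defined for (s1, 1); M halts in state s1.

s1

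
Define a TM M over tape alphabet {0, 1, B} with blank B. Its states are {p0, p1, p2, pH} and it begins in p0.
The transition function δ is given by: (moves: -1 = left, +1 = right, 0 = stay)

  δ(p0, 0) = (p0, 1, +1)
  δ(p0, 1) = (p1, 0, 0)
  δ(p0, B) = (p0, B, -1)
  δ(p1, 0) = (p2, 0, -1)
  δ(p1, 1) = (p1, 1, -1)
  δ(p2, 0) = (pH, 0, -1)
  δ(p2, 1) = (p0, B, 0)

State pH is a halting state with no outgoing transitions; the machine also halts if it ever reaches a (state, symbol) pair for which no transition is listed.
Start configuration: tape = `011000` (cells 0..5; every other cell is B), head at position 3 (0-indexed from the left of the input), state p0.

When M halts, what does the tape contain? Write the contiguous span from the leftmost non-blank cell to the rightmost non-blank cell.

p0 | B011[0]00B   read 0 → write 1, move +1, go to p0
p0 | B0111[0]0B   read 0 → write 1, move +1, go to p0
p0 | B01111[0]B   read 0 → write 1, move +1, go to p0
p0 | B011111[B]   read B → write B, move -1, go to p0
p0 | B01111[1]B   read 1 → write 0, move 0, go to p1
p1 | B01111[0]B   read 0 → write 0, move -1, go to p2
p2 | B0111[1]0B   read 1 → write B, move 0, go to p0
p0 | B0111[B]0B   read B → write B, move -1, go to p0
p0 | B011[1]B0B   read 1 → write 0, move 0, go to p1
p1 | B011[0]B0B   read 0 → write 0, move -1, go to p2
p2 | B01[1]0B0B   read 1 → write B, move 0, go to p0
p0 | B01[B]0B0B   read B → write B, move -1, go to p0
p0 | B0[1]B0B0B   read 1 → write 0, move 0, go to p1
p1 | B0[0]B0B0B   read 0 → write 0, move -1, go to p2
p2 | B[0]0B0B0B   read 0 → write 0, move -1, go to pH
pH | [B]00B0B0B
The non-blank tape span at halt is 00B0B0.

00B0B0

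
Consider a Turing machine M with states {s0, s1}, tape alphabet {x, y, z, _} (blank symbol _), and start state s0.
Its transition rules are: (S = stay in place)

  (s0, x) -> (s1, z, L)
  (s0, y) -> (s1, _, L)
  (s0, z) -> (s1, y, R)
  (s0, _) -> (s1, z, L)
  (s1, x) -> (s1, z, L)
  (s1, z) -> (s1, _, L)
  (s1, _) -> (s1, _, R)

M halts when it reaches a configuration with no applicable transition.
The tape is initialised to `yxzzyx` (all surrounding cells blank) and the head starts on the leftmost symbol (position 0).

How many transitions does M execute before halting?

14

state=s0 head=0 tape=_[y]xzzyx   (s0,y)→(s1,_,L)
state=s1 head=-1 tape=[_]_xzzyx   (s1,_)→(s1,_,R)
state=s1 head=0 tape=_[_]xzzyx   (s1,_)→(s1,_,R)
state=s1 head=1 tape=__[x]zzyx   (s1,x)→(s1,z,L)
state=s1 head=0 tape=_[_]zzzyx   (s1,_)→(s1,_,R)
state=s1 head=1 tape=__[z]zzyx   (s1,z)→(s1,_,L)
state=s1 head=0 tape=_[_]_zzyx   (s1,_)→(s1,_,R)
state=s1 head=1 tape=__[_]zzyx   (s1,_)→(s1,_,R)
state=s1 head=2 tape=___[z]zyx   (s1,z)→(s1,_,L)
state=s1 head=1 tape=__[_]_zyx   (s1,_)→(s1,_,R)
state=s1 head=2 tape=___[_]zyx   (s1,_)→(s1,_,R)
state=s1 head=3 tape=____[z]yx   (s1,z)→(s1,_,L)
state=s1 head=2 tape=___[_]_yx   (s1,_)→(s1,_,R)
state=s1 head=3 tape=____[_]yx   (s1,_)→(s1,_,R)
state=s1 head=4 tape=_____[y]x
M halts after 14 transitions.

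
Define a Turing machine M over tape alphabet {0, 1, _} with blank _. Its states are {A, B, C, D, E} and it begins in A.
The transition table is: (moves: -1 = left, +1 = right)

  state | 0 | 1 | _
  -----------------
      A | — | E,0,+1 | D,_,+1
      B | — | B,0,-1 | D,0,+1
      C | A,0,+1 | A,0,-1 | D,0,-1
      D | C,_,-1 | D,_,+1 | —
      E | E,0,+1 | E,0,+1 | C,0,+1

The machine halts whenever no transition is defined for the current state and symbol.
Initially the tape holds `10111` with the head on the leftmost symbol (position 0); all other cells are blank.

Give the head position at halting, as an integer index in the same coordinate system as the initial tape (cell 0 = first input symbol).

state=A head=0 tape=__[1]0111__   (A,1)→(E,0,+1)
state=E head=1 tape=__0[0]111__   (E,0)→(E,0,+1)
state=E head=2 tape=__00[1]11__   (E,1)→(E,0,+1)
state=E head=3 tape=__000[1]1__   (E,1)→(E,0,+1)
state=E head=4 tape=__0000[1]__   (E,1)→(E,0,+1)
state=E head=5 tape=__00000[_]_   (E,_)→(C,0,+1)
state=C head=6 tape=__000000[_]   (C,_)→(D,0,-1)
state=D head=5 tape=__00000[0]0   (D,0)→(C,_,-1)
state=C head=4 tape=__0000[0]_0   (C,0)→(A,0,+1)
state=A head=5 tape=__00000[_]0   (A,_)→(D,_,+1)
state=D head=6 tape=__00000_[0]   (D,0)→(C,_,-1)
state=C head=5 tape=__00000[_]_   (C,_)→(D,0,-1)
state=D head=4 tape=__0000[0]0_   (D,0)→(C,_,-1)
state=C head=3 tape=__000[0]_0_   (C,0)→(A,0,+1)
state=A head=4 tape=__0000[_]0_   (A,_)→(D,_,+1)
state=D head=5 tape=__0000_[0]_   (D,0)→(C,_,-1)
state=C head=4 tape=__0000[_]__   (C,_)→(D,0,-1)
state=D head=3 tape=__000[0]0__   (D,0)→(C,_,-1)
state=C head=2 tape=__00[0]_0__   (C,0)→(A,0,+1)
state=A head=3 tape=__000[_]0__   (A,_)→(D,_,+1)
state=D head=4 tape=__000_[0]__   (D,0)→(C,_,-1)
state=C head=3 tape=__000[_]___   (C,_)→(D,0,-1)
state=D head=2 tape=__00[0]0___   (D,0)→(C,_,-1)
state=C head=1 tape=__0[0]_0___   (C,0)→(A,0,+1)
state=A head=2 tape=__00[_]0___   (A,_)→(D,_,+1)
state=D head=3 tape=__00_[0]___   (D,0)→(C,_,-1)
state=C head=2 tape=__00[_]____   (C,_)→(D,0,-1)
state=D head=1 tape=__0[0]0____   (D,0)→(C,_,-1)
state=C head=0 tape=__[0]_0____   (C,0)→(A,0,+1)
state=A head=1 tape=__0[_]0____   (A,_)→(D,_,+1)
state=D head=2 tape=__0_[0]____   (D,0)→(C,_,-1)
state=C head=1 tape=__0[_]_____   (C,_)→(D,0,-1)
state=D head=0 tape=__[0]0_____   (D,0)→(C,_,-1)
state=C head=-1 tape=_[_]_0_____   (C,_)→(D,0,-1)
state=D head=-2 tape=[_]0_0_____
At halt the head is at cell -2.

-2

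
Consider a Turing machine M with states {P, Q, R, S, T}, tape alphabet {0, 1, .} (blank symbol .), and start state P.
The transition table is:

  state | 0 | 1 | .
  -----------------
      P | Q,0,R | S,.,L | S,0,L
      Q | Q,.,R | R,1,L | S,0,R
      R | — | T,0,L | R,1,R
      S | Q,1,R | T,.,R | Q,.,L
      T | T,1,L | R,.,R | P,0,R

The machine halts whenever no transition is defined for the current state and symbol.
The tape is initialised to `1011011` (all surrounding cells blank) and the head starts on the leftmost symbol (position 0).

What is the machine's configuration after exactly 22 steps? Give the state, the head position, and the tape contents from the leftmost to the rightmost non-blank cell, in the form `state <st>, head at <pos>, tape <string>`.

state=P head=0 tape=..[1]011011   (P,1)→(S,.,L)
state=S head=-1 tape=.[.].011011   (S,.)→(Q,.,L)
state=Q head=-2 tape=[.]..011011   (Q,.)→(S,0,R)
state=S head=-1 tape=0[.].011011   (S,.)→(Q,.,L)
state=Q head=-2 tape=[0]..011011   (Q,0)→(Q,.,R)
state=Q head=-1 tape=.[.].011011   (Q,.)→(S,0,R)
state=S head=0 tape=.0[.]011011   (S,.)→(Q,.,L)
state=Q head=-1 tape=.[0].011011   (Q,0)→(Q,.,R)
state=Q head=0 tape=..[.]011011   (Q,.)→(S,0,R)
state=S head=1 tape=..0[0]11011   (S,0)→(Q,1,R)
state=Q head=2 tape=..01[1]1011   (Q,1)→(R,1,L)
state=R head=1 tape=..0[1]11011   (R,1)→(T,0,L)
state=T head=0 tape=..[0]011011   (T,0)→(T,1,L)
state=T head=-1 tape=.[.]1011011   (T,.)→(P,0,R)
state=P head=0 tape=.0[1]011011   (P,1)→(S,.,L)
state=S head=-1 tape=.[0].011011   (S,0)→(Q,1,R)
state=Q head=0 tape=.1[.]011011   (Q,.)→(S,0,R)
state=S head=1 tape=.10[0]11011   (S,0)→(Q,1,R)
state=Q head=2 tape=.101[1]1011   (Q,1)→(R,1,L)
state=R head=1 tape=.10[1]11011   (R,1)→(T,0,L)
state=T head=0 tape=.1[0]011011   (T,0)→(T,1,L)
state=T head=-1 tape=.[1]1011011   (T,1)→(R,.,R)
state=R head=0 tape=..[1]011011
After 22 steps: state R, head at 0, tape 1011011.

state R, head at 0, tape 1011011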